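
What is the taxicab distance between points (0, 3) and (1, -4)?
8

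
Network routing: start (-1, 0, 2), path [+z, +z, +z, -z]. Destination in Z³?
(-1, 0, 4)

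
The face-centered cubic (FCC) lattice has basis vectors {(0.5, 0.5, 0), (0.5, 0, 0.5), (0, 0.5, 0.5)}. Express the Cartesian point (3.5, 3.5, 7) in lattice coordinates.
7b₂ + 7b₃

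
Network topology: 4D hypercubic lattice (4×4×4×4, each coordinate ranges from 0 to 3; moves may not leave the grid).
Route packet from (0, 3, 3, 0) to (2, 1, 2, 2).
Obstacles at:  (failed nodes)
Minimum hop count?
7
(one shortest path: (0, 3, 3, 0) → (1, 3, 3, 0) → (2, 3, 3, 0) → (2, 2, 3, 0) → (2, 1, 3, 0) → (2, 1, 2, 0) → (2, 1, 2, 1) → (2, 1, 2, 2))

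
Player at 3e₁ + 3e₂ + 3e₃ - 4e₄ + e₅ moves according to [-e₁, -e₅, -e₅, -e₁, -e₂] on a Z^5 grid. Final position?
(1, 2, 3, -4, -1)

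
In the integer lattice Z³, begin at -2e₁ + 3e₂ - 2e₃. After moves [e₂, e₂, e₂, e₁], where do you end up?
(-1, 6, -2)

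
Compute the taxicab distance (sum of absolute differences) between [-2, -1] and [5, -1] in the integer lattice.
7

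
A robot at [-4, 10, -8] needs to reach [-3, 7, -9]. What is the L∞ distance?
3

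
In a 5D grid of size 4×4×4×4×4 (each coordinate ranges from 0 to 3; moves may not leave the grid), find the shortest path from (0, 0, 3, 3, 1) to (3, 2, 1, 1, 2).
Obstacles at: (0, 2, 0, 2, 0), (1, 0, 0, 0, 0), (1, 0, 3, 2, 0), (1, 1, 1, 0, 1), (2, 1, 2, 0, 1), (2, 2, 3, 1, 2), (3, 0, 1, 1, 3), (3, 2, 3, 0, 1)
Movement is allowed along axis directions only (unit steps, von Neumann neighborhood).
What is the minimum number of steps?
10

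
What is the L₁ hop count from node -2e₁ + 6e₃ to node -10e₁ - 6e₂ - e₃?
21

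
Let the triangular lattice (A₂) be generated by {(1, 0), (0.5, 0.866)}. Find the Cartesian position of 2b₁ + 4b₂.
(4, 3.464)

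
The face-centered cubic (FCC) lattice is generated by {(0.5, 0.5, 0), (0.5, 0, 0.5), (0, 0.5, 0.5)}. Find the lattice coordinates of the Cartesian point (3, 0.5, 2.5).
b₁ + 5b₂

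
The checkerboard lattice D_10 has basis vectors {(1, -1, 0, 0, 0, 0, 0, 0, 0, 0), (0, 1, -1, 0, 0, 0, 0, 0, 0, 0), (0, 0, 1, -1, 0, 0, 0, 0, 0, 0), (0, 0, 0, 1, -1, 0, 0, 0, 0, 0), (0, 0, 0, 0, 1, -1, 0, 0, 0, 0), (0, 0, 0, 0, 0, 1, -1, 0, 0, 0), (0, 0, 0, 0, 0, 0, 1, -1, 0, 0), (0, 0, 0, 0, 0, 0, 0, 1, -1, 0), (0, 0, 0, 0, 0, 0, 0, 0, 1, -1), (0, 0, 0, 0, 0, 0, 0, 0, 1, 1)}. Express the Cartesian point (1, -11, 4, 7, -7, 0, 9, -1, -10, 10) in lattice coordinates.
b₁ - 10b₂ - 6b₃ + b₄ - 6b₅ - 6b₆ + 3b₇ + 2b₈ - 9b₉ + b₁₀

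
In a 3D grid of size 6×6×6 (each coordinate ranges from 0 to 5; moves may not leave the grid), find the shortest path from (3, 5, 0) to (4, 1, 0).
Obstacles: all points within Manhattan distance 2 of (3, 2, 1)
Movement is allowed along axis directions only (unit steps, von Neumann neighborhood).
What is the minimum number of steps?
7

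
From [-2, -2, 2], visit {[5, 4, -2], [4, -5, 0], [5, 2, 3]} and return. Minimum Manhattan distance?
42
(one optimal route: (-2, -2, 2) → (4, -5, 0) → (5, 4, -2) → (5, 2, 3) → (-2, -2, 2))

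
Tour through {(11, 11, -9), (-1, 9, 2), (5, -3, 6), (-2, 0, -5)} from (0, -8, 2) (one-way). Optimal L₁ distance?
77
(one optimal route: (0, -8, 2) → (5, -3, 6) → (-2, 0, -5) → (-1, 9, 2) → (11, 11, -9))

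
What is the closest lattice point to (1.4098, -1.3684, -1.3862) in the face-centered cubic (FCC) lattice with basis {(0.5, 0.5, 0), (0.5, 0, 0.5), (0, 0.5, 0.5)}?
(1.5, -1, -1.5)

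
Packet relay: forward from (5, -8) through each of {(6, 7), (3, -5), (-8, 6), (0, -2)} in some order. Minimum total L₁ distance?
41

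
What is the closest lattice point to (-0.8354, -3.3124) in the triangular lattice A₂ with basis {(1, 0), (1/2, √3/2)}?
(-1, -3.464)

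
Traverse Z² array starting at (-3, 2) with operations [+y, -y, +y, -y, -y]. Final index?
(-3, 1)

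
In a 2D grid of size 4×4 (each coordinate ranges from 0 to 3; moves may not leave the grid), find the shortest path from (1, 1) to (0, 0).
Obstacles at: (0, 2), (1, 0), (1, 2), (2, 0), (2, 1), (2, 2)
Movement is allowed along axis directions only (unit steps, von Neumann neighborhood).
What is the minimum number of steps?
2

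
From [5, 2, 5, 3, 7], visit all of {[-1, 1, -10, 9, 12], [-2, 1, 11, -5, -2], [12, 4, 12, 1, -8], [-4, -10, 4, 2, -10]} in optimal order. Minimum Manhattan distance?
154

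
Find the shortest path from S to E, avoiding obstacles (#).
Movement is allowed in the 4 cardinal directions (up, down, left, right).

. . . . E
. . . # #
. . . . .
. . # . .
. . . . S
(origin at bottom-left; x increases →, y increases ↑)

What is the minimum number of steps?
8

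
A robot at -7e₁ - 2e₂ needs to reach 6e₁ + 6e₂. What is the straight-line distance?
15.2643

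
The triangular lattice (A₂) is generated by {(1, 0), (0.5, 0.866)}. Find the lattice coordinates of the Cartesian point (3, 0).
3b₁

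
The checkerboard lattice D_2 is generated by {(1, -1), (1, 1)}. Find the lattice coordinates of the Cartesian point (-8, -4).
-2b₁ - 6b₂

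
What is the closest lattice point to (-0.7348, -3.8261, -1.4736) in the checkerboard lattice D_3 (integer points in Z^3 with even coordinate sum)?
(-1, -4, -1)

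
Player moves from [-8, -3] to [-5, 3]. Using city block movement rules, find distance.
9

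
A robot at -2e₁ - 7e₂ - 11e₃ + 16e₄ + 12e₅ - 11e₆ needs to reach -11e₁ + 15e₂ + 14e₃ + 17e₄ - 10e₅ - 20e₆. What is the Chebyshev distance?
25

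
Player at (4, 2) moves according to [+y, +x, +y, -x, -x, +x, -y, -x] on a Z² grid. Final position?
(3, 3)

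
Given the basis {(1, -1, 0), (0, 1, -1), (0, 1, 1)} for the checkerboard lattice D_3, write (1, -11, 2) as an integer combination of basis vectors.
b₁ - 6b₂ - 4b₃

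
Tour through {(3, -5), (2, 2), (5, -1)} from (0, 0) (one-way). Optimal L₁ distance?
16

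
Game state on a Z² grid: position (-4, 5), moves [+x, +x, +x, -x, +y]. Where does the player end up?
(-2, 6)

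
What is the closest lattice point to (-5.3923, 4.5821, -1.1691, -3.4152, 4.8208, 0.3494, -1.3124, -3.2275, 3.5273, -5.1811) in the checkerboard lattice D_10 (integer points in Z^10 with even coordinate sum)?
(-5, 5, -1, -3, 5, 0, -1, -3, 4, -5)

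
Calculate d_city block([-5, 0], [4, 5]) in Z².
14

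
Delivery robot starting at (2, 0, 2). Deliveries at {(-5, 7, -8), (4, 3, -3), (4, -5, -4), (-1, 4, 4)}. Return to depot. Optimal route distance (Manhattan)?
68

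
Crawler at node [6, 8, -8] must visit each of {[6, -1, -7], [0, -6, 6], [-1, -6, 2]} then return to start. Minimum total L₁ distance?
70
(one optimal route: (6, 8, -8) → (6, -1, -7) → (0, -6, 6) → (-1, -6, 2) → (6, 8, -8))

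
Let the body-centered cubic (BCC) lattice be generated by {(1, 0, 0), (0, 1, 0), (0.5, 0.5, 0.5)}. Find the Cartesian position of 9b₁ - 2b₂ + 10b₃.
(14, 3, 5)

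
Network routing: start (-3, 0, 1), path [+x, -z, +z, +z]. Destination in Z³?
(-2, 0, 2)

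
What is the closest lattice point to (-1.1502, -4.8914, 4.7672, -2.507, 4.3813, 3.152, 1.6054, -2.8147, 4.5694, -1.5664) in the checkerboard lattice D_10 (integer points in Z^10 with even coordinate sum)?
(-1, -5, 5, -2, 4, 3, 2, -3, 5, -2)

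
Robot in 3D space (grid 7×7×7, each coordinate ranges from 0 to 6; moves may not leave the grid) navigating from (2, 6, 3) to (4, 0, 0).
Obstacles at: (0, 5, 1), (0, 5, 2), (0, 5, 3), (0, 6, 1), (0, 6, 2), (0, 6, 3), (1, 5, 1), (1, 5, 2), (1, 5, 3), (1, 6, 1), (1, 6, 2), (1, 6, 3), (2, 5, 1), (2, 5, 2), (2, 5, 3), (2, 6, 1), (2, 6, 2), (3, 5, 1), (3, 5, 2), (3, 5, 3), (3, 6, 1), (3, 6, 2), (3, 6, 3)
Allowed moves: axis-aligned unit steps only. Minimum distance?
13
(one shortest path: (2, 6, 3) → (2, 6, 4) → (3, 6, 4) → (4, 6, 4) → (4, 5, 4) → (4, 4, 4) → (4, 3, 4) → (4, 2, 4) → (4, 1, 4) → (4, 0, 4) → (4, 0, 3) → (4, 0, 2) → (4, 0, 1) → (4, 0, 0))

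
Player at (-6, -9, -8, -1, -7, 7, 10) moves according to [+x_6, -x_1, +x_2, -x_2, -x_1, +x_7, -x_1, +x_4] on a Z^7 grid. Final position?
(-9, -9, -8, 0, -7, 8, 11)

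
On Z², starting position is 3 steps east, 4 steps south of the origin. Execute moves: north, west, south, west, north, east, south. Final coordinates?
(2, -4)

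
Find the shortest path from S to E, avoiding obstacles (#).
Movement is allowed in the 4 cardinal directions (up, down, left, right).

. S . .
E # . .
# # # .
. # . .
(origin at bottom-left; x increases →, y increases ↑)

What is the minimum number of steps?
2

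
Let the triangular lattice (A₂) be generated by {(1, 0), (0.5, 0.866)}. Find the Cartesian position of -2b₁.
(-2, 0)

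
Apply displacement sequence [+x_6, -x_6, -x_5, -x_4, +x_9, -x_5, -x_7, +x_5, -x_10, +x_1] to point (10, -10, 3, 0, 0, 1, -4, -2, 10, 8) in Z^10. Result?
(11, -10, 3, -1, -1, 1, -5, -2, 11, 7)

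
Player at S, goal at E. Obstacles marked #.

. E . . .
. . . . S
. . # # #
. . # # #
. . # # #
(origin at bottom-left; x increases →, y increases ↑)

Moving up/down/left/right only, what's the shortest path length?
4
(one shortest path: (4, 3) → (3, 3) → (2, 3) → (1, 3) → (1, 4))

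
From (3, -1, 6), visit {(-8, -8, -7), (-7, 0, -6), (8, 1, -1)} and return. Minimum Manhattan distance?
76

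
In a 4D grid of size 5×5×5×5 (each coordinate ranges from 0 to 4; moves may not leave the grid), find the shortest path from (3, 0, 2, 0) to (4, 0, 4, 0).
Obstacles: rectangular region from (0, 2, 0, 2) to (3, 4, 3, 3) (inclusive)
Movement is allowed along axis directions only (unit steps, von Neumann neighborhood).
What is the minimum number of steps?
3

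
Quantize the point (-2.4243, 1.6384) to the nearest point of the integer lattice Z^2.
(-2, 2)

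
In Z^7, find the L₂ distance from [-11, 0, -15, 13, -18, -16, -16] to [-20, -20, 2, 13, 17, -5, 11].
53.3385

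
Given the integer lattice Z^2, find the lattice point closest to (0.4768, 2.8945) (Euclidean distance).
(0, 3)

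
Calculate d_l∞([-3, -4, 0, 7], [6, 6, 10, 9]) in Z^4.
10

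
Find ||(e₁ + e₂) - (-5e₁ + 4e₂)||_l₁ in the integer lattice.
9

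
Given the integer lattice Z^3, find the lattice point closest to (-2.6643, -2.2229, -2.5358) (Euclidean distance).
(-3, -2, -3)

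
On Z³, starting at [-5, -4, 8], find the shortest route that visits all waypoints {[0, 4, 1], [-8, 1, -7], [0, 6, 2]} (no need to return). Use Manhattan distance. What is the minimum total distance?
43
(one optimal route: (-5, -4, 8) → (0, 6, 2) → (0, 4, 1) → (-8, 1, -7))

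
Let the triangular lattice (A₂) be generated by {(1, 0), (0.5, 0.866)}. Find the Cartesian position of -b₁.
(-1, 0)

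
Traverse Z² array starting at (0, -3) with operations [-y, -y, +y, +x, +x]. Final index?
(2, -4)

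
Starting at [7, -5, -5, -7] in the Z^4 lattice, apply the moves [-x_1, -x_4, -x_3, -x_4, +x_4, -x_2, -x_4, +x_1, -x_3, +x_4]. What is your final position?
(7, -6, -7, -8)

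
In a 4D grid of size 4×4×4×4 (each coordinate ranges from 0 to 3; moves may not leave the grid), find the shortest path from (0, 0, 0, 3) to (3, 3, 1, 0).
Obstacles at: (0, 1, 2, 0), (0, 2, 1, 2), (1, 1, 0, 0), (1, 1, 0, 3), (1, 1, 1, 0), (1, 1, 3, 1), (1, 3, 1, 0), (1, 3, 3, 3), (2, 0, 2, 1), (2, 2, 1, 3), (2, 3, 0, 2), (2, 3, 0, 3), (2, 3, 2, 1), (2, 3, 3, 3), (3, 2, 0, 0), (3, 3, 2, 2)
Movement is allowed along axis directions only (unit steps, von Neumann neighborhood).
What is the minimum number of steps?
10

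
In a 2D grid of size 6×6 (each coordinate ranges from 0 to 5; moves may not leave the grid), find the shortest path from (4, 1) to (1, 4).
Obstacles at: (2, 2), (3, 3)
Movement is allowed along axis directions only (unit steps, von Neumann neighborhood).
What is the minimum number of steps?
6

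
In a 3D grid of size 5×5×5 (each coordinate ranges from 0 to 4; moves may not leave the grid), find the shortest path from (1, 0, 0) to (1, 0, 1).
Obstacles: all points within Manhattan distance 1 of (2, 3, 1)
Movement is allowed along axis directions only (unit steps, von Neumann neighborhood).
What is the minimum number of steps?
1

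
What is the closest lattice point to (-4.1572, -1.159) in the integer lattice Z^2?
(-4, -1)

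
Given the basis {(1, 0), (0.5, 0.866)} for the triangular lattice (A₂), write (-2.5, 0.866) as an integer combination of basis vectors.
-3b₁ + b₂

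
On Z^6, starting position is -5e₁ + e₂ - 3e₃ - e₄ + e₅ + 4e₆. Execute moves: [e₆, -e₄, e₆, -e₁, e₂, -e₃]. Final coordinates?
(-6, 2, -4, -2, 1, 6)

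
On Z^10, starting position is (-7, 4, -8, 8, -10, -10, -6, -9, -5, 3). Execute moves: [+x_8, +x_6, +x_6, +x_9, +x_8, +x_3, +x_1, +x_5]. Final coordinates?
(-6, 4, -7, 8, -9, -8, -6, -7, -4, 3)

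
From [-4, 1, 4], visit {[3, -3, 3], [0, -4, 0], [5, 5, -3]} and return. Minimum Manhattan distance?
56
(one optimal route: (-4, 1, 4) → (3, -3, 3) → (0, -4, 0) → (5, 5, -3) → (-4, 1, 4))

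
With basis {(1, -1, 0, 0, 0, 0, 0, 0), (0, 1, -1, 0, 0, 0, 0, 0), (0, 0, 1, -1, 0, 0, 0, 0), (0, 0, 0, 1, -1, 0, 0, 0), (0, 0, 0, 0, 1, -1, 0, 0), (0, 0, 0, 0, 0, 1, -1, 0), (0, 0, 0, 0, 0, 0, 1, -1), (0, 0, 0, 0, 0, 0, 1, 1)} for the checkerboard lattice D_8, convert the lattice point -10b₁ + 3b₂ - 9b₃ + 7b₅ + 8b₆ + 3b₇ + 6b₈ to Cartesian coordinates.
(-10, 13, -12, 9, 7, 1, 1, 3)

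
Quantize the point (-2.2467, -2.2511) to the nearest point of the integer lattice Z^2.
(-2, -2)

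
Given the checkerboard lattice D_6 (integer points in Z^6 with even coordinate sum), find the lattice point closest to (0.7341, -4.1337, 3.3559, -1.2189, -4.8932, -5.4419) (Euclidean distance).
(1, -4, 3, -1, -5, -6)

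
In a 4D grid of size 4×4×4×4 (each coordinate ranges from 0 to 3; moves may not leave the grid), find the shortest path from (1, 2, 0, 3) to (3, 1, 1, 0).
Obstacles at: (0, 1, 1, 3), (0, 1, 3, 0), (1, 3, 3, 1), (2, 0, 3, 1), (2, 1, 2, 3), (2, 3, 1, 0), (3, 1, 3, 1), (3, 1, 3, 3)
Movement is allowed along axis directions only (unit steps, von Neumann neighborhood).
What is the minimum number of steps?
7
(one shortest path: (1, 2, 0, 3) → (2, 2, 0, 3) → (3, 2, 0, 3) → (3, 1, 0, 3) → (3, 1, 1, 3) → (3, 1, 1, 2) → (3, 1, 1, 1) → (3, 1, 1, 0))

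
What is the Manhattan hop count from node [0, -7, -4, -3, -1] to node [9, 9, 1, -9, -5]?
40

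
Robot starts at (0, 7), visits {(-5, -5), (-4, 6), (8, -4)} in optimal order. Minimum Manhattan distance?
31
(one optimal route: (0, 7) → (-4, 6) → (-5, -5) → (8, -4))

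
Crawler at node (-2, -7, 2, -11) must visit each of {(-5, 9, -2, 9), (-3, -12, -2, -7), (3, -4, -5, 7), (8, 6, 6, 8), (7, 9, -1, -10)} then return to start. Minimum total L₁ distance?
154
(one optimal route: (-2, -7, 2, -11) → (-3, -12, -2, -7) → (3, -4, -5, 7) → (-5, 9, -2, 9) → (8, 6, 6, 8) → (7, 9, -1, -10) → (-2, -7, 2, -11))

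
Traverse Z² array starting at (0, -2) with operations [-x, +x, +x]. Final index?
(1, -2)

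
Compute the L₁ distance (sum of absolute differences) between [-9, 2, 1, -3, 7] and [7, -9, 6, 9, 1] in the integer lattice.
50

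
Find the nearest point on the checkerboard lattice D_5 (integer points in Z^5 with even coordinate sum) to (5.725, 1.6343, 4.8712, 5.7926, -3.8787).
(6, 1, 5, 6, -4)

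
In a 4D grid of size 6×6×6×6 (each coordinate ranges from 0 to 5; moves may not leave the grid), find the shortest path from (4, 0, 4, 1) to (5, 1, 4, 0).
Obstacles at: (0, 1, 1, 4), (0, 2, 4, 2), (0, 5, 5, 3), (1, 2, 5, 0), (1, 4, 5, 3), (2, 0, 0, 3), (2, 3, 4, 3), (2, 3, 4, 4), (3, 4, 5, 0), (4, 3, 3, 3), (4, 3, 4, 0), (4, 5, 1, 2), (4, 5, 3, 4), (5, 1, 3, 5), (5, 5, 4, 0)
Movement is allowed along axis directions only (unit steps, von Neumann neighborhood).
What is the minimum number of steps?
3
(one shortest path: (4, 0, 4, 1) → (5, 0, 4, 1) → (5, 1, 4, 1) → (5, 1, 4, 0))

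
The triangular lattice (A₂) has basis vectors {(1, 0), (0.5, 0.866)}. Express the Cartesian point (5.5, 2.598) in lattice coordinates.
4b₁ + 3b₂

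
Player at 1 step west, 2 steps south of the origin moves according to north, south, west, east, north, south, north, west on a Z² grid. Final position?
(-2, -1)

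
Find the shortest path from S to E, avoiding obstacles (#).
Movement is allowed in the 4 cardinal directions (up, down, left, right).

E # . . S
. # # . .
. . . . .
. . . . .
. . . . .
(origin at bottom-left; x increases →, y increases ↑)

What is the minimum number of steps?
8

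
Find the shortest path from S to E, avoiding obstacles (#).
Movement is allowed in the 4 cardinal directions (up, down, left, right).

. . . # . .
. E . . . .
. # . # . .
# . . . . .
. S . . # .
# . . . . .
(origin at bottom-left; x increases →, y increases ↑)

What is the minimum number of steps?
5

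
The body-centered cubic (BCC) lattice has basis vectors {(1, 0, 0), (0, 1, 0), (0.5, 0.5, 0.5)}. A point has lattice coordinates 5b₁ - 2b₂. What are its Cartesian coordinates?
(5, -2, 0)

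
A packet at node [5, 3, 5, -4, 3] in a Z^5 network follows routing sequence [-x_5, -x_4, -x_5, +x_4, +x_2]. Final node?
(5, 4, 5, -4, 1)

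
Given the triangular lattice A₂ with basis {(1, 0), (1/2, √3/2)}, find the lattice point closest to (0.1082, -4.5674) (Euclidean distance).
(0.5, -4.33)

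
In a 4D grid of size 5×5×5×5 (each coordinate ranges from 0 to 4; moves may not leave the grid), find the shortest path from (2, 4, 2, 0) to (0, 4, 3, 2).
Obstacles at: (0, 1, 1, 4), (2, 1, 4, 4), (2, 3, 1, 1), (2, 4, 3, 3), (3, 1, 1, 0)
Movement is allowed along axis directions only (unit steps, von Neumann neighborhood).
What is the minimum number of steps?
5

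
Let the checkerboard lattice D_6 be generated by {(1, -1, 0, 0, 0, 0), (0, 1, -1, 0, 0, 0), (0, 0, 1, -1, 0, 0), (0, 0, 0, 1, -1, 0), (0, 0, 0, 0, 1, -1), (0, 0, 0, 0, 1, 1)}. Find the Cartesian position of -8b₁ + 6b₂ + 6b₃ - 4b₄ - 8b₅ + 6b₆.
(-8, 14, 0, -10, 2, 14)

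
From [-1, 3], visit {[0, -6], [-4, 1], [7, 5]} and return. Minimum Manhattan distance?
44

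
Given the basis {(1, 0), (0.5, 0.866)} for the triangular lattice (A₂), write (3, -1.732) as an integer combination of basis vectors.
4b₁ - 2b₂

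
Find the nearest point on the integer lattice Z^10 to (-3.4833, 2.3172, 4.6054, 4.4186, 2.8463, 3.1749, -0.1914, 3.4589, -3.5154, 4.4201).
(-3, 2, 5, 4, 3, 3, 0, 3, -4, 4)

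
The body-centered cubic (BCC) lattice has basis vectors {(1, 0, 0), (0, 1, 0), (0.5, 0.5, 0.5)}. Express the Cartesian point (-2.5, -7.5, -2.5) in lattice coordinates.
-5b₂ - 5b₃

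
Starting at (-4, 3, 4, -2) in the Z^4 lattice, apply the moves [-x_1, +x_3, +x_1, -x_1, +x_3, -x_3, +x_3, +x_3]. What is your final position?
(-5, 3, 7, -2)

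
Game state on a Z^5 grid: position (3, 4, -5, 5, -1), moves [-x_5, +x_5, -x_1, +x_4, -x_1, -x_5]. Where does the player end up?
(1, 4, -5, 6, -2)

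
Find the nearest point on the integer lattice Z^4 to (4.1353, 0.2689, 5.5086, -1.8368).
(4, 0, 6, -2)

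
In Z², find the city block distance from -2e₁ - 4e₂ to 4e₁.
10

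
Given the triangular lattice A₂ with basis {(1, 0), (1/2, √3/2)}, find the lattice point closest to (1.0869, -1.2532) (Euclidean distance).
(1, -1.732)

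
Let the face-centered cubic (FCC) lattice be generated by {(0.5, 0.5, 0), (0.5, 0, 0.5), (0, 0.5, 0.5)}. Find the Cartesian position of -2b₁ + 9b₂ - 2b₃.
(3.5, -2, 3.5)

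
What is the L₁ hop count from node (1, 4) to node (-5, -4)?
14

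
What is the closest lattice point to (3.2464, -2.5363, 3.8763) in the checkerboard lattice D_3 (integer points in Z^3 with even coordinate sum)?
(3, -3, 4)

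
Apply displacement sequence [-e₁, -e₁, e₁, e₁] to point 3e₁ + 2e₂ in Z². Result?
(3, 2)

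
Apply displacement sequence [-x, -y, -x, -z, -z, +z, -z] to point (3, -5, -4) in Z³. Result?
(1, -6, -6)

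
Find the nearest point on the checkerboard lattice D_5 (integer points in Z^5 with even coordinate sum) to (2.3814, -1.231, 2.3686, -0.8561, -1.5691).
(2, -1, 2, -1, -2)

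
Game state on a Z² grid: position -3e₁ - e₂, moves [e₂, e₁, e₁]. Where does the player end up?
(-1, 0)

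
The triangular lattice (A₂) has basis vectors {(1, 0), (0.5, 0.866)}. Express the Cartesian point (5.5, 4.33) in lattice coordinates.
3b₁ + 5b₂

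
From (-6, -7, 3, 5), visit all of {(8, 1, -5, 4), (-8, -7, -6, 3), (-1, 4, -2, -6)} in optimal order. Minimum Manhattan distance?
64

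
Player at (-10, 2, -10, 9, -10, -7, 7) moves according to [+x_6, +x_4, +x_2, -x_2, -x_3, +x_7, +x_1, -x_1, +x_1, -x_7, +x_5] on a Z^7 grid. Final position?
(-9, 2, -11, 10, -9, -6, 7)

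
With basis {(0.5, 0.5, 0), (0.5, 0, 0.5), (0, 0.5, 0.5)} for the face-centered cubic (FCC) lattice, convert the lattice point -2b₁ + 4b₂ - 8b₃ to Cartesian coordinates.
(1, -5, -2)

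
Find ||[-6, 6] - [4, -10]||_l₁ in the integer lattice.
26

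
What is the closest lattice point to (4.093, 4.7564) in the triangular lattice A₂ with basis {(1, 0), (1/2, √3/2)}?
(4, 5.196)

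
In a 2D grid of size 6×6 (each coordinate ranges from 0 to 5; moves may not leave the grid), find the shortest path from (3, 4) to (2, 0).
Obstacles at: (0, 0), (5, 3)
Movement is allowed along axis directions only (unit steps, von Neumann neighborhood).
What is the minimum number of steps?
5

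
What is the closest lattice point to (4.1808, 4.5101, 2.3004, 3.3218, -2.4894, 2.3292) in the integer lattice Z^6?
(4, 5, 2, 3, -2, 2)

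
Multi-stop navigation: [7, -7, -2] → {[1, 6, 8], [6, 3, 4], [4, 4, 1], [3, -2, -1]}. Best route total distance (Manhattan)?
37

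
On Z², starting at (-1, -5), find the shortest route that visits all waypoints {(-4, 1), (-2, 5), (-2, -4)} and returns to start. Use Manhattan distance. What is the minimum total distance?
26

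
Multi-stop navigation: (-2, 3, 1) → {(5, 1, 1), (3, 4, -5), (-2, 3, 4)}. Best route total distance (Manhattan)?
26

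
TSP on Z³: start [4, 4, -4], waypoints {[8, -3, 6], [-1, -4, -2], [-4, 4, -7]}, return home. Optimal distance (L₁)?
66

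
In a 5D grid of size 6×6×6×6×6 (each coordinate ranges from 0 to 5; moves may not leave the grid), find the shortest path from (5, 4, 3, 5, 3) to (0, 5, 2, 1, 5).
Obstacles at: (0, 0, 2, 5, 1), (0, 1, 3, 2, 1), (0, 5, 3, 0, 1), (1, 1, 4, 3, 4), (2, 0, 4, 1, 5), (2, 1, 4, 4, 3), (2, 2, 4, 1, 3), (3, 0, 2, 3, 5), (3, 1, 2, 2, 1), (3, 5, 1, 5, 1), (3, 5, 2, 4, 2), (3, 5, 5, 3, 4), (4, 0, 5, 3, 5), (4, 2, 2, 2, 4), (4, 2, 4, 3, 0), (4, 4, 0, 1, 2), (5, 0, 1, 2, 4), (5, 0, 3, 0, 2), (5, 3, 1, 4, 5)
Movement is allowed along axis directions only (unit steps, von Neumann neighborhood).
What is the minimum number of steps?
13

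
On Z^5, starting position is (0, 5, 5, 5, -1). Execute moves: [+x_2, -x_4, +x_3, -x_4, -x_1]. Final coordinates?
(-1, 6, 6, 3, -1)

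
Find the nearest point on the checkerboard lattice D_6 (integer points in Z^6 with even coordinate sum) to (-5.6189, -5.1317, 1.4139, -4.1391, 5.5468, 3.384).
(-6, -5, 1, -4, 5, 3)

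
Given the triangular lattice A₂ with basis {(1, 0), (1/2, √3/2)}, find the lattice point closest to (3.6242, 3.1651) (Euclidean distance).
(4, 3.464)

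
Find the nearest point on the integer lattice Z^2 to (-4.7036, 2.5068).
(-5, 3)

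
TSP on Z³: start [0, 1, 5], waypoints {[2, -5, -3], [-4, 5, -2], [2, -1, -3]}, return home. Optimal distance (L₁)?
48
(one optimal route: (0, 1, 5) → (2, -5, -3) → (2, -1, -3) → (-4, 5, -2) → (0, 1, 5))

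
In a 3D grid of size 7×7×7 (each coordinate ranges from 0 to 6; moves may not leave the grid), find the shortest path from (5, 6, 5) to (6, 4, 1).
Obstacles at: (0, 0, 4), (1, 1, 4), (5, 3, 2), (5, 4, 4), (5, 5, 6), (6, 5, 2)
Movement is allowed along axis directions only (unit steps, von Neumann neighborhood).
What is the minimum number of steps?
7
(one shortest path: (5, 6, 5) → (6, 6, 5) → (6, 5, 5) → (6, 4, 5) → (6, 4, 4) → (6, 4, 3) → (6, 4, 2) → (6, 4, 1))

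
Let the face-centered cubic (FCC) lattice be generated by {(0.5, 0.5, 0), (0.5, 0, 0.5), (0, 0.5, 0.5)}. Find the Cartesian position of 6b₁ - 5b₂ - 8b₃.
(0.5, -1, -6.5)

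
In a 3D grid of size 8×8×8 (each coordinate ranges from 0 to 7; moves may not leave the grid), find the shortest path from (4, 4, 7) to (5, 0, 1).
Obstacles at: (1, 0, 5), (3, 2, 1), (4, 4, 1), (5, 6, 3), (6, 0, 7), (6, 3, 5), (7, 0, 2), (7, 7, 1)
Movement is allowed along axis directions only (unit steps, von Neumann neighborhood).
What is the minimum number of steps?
11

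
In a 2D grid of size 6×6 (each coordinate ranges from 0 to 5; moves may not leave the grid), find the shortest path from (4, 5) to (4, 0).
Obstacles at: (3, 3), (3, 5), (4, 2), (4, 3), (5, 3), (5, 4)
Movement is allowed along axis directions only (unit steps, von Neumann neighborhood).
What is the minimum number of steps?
9
(one shortest path: (4, 5) → (4, 4) → (3, 4) → (2, 4) → (2, 3) → (2, 2) → (3, 2) → (3, 1) → (4, 1) → (4, 0))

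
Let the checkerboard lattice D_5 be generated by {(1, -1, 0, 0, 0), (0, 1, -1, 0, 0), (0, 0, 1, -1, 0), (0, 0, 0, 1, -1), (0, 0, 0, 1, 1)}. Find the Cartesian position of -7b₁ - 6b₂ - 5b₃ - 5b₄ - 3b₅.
(-7, 1, 1, -3, 2)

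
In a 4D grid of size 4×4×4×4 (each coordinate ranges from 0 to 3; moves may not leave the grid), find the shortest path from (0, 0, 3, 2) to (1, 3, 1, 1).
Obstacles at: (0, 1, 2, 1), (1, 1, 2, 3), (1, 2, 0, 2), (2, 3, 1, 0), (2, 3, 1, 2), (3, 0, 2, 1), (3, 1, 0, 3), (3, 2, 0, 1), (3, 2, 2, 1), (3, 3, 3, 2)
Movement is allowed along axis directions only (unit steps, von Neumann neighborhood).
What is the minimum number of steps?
7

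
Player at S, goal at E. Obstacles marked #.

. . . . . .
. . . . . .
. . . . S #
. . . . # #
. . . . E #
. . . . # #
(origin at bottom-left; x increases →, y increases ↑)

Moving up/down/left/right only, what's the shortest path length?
4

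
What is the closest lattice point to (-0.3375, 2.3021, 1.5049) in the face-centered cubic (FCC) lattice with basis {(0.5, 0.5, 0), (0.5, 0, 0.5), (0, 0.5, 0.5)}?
(-0.5, 2, 1.5)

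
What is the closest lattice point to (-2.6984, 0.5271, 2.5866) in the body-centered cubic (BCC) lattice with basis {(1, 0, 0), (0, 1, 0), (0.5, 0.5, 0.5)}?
(-2.5, 0.5, 2.5)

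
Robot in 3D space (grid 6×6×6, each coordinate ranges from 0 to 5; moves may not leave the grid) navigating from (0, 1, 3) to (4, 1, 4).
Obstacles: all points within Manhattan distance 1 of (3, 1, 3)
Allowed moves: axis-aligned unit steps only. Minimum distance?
7
(one shortest path: (0, 1, 3) → (1, 1, 3) → (1, 0, 3) → (2, 0, 3) → (2, 0, 4) → (3, 0, 4) → (4, 0, 4) → (4, 1, 4))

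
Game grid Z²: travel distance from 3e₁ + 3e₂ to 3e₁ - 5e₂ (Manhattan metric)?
8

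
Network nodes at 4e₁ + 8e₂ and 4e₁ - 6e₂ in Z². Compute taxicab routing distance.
14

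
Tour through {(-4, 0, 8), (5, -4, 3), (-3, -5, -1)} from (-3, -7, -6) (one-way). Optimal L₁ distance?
38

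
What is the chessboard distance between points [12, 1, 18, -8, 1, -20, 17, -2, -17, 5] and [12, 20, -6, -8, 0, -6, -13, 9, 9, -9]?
30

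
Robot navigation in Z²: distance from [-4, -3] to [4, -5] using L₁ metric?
10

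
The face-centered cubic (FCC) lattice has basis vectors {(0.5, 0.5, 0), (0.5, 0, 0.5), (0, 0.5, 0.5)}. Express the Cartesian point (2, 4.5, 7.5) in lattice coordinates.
-b₁ + 5b₂ + 10b₃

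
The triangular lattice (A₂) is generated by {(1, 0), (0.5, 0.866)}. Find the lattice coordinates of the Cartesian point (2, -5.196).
5b₁ - 6b₂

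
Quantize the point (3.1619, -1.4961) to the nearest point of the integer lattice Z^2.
(3, -1)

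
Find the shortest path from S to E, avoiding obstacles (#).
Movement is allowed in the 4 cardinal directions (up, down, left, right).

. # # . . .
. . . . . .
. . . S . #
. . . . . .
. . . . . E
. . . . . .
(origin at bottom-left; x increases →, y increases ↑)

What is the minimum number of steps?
4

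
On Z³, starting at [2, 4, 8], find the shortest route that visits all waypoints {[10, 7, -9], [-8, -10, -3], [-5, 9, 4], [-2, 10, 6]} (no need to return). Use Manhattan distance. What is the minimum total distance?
88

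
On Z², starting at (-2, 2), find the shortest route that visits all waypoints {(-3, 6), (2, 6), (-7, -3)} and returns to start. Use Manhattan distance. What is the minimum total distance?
36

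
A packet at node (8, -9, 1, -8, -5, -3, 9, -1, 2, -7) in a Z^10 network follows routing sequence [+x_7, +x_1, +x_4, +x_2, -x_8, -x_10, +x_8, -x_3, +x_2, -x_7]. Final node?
(9, -7, 0, -7, -5, -3, 9, -1, 2, -8)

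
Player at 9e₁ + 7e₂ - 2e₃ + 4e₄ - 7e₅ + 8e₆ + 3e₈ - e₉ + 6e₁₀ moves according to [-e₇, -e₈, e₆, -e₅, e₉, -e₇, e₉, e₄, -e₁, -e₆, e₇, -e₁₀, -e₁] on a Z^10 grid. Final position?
(7, 7, -2, 5, -8, 8, -1, 2, 1, 5)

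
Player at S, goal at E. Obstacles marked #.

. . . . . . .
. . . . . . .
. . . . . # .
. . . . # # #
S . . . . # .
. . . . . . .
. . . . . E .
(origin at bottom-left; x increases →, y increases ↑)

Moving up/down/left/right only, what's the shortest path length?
7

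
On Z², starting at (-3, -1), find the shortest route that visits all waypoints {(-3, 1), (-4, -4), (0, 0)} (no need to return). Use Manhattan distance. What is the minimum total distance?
14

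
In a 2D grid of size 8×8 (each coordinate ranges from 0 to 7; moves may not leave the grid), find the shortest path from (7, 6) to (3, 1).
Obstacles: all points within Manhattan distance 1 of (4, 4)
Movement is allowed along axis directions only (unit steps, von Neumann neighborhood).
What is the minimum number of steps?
9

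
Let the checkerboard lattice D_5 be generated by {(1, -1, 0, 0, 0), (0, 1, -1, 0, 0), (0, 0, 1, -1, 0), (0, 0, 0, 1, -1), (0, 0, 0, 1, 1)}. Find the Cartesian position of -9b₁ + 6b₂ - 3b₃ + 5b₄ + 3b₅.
(-9, 15, -9, 11, -2)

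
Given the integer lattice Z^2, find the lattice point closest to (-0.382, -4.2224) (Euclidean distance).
(0, -4)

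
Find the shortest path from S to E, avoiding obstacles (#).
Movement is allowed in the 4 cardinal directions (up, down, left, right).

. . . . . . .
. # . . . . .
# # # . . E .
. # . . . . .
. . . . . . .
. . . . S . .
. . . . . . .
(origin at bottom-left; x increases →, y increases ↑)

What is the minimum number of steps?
4
(one shortest path: (4, 1) → (5, 1) → (5, 2) → (5, 3) → (5, 4))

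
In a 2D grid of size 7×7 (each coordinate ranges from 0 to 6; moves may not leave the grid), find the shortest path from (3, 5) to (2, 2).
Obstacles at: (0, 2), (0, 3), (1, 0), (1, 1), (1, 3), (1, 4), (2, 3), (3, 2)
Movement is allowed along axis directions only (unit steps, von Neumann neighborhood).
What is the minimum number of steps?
8
(one shortest path: (3, 5) → (4, 5) → (4, 4) → (4, 3) → (4, 2) → (4, 1) → (3, 1) → (2, 1) → (2, 2))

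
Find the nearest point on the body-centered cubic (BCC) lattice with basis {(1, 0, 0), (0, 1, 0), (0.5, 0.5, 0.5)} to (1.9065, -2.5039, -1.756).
(1.5, -2.5, -1.5)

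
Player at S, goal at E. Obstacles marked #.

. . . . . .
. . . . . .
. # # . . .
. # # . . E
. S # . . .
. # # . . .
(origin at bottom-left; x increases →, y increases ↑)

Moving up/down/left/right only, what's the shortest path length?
11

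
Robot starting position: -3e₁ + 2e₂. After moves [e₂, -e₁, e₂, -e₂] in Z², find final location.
(-4, 3)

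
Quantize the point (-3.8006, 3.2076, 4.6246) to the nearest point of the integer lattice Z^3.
(-4, 3, 5)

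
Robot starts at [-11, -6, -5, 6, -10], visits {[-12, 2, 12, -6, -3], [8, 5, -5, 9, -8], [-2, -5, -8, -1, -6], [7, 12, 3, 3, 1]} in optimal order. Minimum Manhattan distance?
141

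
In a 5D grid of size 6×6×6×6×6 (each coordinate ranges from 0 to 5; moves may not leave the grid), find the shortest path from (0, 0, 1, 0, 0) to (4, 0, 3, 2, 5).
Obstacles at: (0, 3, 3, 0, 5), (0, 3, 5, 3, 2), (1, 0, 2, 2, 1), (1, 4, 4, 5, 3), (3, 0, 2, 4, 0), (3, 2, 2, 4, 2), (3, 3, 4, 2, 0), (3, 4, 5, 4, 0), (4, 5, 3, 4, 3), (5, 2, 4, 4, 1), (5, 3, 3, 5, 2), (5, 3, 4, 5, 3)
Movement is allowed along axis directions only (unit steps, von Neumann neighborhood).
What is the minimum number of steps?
13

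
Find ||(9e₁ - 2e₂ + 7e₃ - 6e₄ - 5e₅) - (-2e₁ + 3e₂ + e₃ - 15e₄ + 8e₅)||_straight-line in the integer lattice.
20.7846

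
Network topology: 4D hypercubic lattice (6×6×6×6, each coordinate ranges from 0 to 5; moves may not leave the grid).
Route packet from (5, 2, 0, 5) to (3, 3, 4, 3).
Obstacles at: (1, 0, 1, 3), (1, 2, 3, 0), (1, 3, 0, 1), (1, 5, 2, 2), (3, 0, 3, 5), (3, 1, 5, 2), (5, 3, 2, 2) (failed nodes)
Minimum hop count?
9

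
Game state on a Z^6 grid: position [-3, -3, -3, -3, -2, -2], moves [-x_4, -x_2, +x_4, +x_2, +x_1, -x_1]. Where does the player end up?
(-3, -3, -3, -3, -2, -2)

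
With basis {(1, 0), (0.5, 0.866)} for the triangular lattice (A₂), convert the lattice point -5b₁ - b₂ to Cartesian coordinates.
(-5.5, -0.866)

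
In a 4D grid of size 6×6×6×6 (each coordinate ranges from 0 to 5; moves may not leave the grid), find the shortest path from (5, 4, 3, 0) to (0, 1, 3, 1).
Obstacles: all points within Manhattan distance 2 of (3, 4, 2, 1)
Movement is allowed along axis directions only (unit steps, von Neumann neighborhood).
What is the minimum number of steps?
9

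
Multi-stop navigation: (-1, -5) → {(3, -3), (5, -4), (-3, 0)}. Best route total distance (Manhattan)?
19
(one optimal route: (-1, -5) → (5, -4) → (3, -3) → (-3, 0))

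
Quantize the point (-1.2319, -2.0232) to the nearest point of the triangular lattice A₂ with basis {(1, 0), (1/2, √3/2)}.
(-1, -1.732)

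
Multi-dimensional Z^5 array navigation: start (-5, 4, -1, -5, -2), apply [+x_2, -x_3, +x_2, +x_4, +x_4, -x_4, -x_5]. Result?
(-5, 6, -2, -4, -3)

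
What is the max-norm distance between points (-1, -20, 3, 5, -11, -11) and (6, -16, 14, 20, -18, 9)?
20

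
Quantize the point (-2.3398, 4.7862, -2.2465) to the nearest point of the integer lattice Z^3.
(-2, 5, -2)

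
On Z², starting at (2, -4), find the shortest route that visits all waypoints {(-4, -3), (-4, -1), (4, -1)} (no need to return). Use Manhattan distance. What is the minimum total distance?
15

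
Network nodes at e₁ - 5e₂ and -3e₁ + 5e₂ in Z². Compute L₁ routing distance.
14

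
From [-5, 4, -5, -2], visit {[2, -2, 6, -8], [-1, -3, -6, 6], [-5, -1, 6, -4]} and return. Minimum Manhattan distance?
80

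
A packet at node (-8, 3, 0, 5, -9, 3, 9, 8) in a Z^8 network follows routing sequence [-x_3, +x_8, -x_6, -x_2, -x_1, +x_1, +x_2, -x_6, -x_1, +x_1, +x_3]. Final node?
(-8, 3, 0, 5, -9, 1, 9, 9)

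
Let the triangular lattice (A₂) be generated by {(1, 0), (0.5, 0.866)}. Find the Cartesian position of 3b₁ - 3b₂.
(1.5, -2.598)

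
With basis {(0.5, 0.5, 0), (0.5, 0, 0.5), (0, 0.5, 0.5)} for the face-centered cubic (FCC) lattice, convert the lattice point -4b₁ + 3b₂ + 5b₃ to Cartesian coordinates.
(-0.5, 0.5, 4)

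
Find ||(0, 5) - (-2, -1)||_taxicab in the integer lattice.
8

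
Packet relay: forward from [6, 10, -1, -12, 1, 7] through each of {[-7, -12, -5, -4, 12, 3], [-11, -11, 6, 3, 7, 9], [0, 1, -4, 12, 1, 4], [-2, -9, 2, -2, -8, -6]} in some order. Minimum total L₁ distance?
176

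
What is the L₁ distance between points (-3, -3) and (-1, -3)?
2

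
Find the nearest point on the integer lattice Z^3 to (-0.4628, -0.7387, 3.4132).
(0, -1, 3)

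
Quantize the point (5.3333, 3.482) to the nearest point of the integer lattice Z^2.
(5, 3)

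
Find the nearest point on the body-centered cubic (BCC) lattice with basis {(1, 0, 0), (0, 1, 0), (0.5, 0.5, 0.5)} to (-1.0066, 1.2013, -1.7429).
(-1, 1, -2)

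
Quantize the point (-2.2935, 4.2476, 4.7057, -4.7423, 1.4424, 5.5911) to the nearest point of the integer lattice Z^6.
(-2, 4, 5, -5, 1, 6)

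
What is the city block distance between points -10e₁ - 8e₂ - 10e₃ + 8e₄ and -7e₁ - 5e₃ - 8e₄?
32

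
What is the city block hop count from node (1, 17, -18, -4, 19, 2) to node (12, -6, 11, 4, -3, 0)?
95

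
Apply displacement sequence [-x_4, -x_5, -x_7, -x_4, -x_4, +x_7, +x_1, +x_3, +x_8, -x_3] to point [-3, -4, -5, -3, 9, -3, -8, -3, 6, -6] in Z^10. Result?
(-2, -4, -5, -6, 8, -3, -8, -2, 6, -6)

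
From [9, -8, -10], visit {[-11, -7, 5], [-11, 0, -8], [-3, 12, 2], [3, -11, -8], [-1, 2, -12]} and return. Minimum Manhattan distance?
134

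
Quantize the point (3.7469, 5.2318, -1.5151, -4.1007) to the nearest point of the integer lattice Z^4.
(4, 5, -2, -4)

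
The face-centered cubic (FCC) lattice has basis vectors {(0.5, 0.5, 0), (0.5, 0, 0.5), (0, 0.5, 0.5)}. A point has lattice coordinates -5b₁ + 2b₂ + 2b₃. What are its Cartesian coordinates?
(-1.5, -1.5, 2)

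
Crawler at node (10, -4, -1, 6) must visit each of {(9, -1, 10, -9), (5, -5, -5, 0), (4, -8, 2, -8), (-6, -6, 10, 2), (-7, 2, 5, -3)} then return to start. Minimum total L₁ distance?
138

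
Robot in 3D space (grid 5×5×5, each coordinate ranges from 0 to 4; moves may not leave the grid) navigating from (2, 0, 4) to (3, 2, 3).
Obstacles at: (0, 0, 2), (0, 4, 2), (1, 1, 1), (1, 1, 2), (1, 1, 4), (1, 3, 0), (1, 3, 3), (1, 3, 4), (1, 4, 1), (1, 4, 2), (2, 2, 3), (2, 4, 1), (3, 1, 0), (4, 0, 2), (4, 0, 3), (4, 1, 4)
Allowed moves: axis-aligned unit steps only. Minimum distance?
4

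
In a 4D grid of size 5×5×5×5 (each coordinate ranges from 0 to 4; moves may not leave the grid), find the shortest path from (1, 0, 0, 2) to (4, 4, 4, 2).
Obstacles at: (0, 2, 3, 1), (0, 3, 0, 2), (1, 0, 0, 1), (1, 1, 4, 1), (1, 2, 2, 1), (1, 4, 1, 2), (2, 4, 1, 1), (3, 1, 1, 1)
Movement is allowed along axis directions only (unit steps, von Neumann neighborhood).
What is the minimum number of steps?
11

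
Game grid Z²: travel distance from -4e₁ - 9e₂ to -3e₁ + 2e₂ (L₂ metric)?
11.0454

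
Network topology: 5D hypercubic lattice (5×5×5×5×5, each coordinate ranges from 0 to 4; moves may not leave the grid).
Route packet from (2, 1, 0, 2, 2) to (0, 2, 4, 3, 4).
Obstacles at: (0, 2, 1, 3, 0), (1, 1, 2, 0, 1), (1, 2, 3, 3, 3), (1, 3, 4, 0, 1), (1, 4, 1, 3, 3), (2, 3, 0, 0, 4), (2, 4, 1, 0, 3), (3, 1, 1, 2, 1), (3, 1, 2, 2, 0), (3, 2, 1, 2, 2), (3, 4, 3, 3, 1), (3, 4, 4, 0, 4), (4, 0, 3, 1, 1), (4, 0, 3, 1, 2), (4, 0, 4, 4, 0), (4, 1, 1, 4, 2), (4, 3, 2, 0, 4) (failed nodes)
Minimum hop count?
10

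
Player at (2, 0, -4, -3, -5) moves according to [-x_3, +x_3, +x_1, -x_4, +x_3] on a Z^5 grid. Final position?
(3, 0, -3, -4, -5)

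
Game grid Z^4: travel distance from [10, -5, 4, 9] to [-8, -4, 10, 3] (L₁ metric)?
31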